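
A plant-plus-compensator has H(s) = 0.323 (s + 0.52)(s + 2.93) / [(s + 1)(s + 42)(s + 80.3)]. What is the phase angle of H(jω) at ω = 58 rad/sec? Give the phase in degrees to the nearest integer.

-2°

∠(j58 + 0.52) = arctan(58/0.52) = 89.49°
∠(j58 + 2.93) = arctan(58/2.93) = 87.11°
∠(j58 + 1) = arctan(58/1) = 89.01°
∠(j58 + 42) = arctan(58/42) = 54.09°
∠(j58 + 80.3) = arctan(58/80.3) = 35.84°
∠H(j58) = 89.49° + 87.11° − (89.01° + 54.09° + 35.84°) = -2.35°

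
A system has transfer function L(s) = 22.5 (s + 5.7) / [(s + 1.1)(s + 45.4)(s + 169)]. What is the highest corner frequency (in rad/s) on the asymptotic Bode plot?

Break frequencies occur at each pole and zero magnitude: 1.1 rad/s, 5.7 rad/s, 45.4 rad/s, 169 rad/s.
The highest is 169 rad/s.

169 rad/s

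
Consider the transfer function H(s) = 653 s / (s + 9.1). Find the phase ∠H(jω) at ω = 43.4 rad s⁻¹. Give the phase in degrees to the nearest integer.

∠(j43.4) = 90.00°
∠(j43.4 + 9.1) = arctan(43.4/9.1) = 78.16°
∠H(j43.4) = 90.00° − 78.16° = 11.84°

12°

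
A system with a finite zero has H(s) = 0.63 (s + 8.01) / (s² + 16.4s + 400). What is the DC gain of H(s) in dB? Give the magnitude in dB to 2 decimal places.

H(0) = 0.63 × 8.01 / 400 = 0.012616
20 log₁₀(0.012616) = -37.982 dB

-37.98 dB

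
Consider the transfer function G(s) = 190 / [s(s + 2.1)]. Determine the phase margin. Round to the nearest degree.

9°

Gain crossover: |G(jω)| = 1 at ω ≈ 13.7 rad/sec.
∠G(j13.7) = −90° − arctan(13.7/2.1) ≈ -171.29°
PM = 180° + (-171.29°) = 8.71°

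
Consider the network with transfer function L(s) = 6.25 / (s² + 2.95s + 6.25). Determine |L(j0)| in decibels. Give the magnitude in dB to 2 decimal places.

0.00 dB

L(0) = 6.25 / 6.25 = 1
20 log₁₀(1) = 0.000 dB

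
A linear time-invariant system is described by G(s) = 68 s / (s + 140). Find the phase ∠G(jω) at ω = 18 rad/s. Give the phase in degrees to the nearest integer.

83°

∠(j18) = 90.00°
∠(j18 + 140) = arctan(18/140) = 7.33°
∠G(j18) = 90.00° − 7.33° = 82.67°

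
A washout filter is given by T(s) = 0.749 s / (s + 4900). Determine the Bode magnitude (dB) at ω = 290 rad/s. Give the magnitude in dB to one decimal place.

|j290| = 290
|j290 + 4900| = √(290² + 4900²) = 4909
|T(j290)| = 0.749 × 290 / 4909 = 0.044251
20 log₁₀(0.044251) = -27.08 dB

-27.1 dB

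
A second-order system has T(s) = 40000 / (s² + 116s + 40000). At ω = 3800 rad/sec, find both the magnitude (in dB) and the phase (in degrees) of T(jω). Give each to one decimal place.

|(j3800)² + 116(j3800) + 40000| = |-1.44e+07 + j4.408e+05| = 1.441e+07
|T(j3800)| = 40000 / 1.441e+07 = 0.0027765
20 log₁₀(0.0027765) = -51.13 dB
∠[(j3800)² + 116(j3800) + 40000] = ∠[-1.44e+07 + j4.408e+05] = 178.25°
∠T(j3800) = −178.25° = -178.25°

|T| = -51.1 dB, ∠T = -178.2°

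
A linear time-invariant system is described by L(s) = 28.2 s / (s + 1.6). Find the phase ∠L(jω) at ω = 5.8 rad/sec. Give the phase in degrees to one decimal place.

15.4°

∠(j5.8) = 90.00°
∠(j5.8 + 1.6) = arctan(5.8/1.6) = 74.58°
∠L(j5.8) = 90.00° − 74.58° = 15.42°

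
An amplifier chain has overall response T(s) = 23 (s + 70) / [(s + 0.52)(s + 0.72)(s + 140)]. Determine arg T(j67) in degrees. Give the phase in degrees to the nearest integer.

-161°

∠(j67 + 70) = arctan(67/70) = 43.75°
∠(j67 + 0.52) = arctan(67/0.52) = 89.56°
∠(j67 + 0.72) = arctan(67/0.72) = 89.38°
∠(j67 + 140) = arctan(67/140) = 25.57°
∠T(j67) = 43.75° − (89.56° + 89.38° + 25.57°) = -160.77°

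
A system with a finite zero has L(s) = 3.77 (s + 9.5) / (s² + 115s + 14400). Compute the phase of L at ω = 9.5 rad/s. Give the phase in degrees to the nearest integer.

41°

∠(j9.5 + 9.5) = arctan(9.5/9.5) = 45.00°
∠[(j9.5)² + 115(j9.5) + 14400] = ∠[14310 + j1092.5] = 4.37°
∠L(j9.5) = 45.00° − 4.37° = 40.63°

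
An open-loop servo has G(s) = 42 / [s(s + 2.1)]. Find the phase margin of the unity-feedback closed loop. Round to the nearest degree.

Gain crossover: |G(jω)| = 1 at ω ≈ 6.31 rad/s.
∠G(j6.31) = −90° − arctan(6.31/2.1) ≈ -161.60°
PM = 180° + (-161.60°) = 18.40°

18°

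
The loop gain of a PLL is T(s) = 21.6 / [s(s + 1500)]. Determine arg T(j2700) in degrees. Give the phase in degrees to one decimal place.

∠(j2700 + 1500) = arctan(2700/1500) = 60.95°
∠(j2700) = 90.00°
∠T(j2700) = − (60.95° + 90.00°) = -150.95°

-150.9°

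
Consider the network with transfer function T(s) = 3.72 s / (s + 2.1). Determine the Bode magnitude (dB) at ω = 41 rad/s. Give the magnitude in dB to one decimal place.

11.4 dB

|j41| = 41
|j41 + 2.1| = √(41² + 2.1²) = 41.05
|T(j41)| = 3.72 × 41 / 41.05 = 3.7151
20 log₁₀(3.7151) = 11.40 dB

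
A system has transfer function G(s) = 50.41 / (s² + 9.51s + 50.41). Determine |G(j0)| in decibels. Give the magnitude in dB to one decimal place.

G(0) = 50.41 / 50.41 = 1
20 log₁₀(1) = 0.00 dB

0.0 dB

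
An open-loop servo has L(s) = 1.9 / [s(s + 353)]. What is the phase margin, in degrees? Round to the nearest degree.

Gain crossover: |L(jω)| = 1 at ω ≈ 0.00538 rad/sec.
∠L(j0.00538) = −90° − arctan(0.00538/353) ≈ -90.00°
PM = 180° + (-90.00°) = 90.00°

90 deg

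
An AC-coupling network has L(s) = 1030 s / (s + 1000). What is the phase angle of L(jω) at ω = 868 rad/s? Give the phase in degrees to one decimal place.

∠(j868) = 90.00°
∠(j868 + 1000) = arctan(868/1000) = 40.96°
∠L(j868) = 90.00° − 40.96° = 49.04°

49.0°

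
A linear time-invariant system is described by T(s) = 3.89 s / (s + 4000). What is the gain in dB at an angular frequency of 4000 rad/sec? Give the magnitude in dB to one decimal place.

|j4000| = 4000
|j4000 + 4000| = √(4000² + 4000²) = 5657
|T(j4000)| = 3.89 × 4000 / 5657 = 2.7506
20 log₁₀(2.7506) = 8.79 dB

8.8 dB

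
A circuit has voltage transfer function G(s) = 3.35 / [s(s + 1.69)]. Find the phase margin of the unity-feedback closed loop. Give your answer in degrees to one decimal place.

Gain crossover: |G(jω)| = 1 at ω ≈ 1.49 rad/s.
∠G(j1.49) = −90° − arctan(1.49/1.69) ≈ -131.36°
PM = 180° + (-131.36°) = 48.64°

48.6°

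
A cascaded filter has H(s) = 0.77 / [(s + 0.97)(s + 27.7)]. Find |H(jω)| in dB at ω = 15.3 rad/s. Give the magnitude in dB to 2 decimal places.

|j15.3 + 0.97| = √(15.3² + 0.97²) = 15.33
|j15.3 + 27.7| = √(15.3² + 27.7²) = 31.64
|H(j15.3)| = 0.77 / (15.33 × 31.64) = 0.0015872
20 log₁₀(0.0015872) = -55.987 dB

-55.99 dB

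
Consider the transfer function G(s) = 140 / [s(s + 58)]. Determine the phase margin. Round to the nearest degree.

Gain crossover: |G(jω)| = 1 at ω ≈ 2.41 rad/sec.
∠G(j2.41) = −90° − arctan(2.41/58) ≈ -92.38°
PM = 180° + (-92.38°) = 87.62°

88 deg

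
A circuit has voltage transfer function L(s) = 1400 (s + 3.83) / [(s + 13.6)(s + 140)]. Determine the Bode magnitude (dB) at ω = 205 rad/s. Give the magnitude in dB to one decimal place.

15.0 dB

|j205 + 3.83| = √(205² + 3.83²) = 205
|j205 + 13.6| = √(205² + 13.6²) = 205.5
|j205 + 140| = √(205² + 140²) = 248.2
|L(j205)| = 1400 × 205 / (205.5 × 248.2) = 5.6282
20 log₁₀(5.6282) = 15.01 dB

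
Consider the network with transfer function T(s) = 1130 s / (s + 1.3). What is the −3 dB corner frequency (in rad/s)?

1.3 rad/s

For a single-pole high-pass, the −3 dB point is at the pole: ω = 1.3 rad/s.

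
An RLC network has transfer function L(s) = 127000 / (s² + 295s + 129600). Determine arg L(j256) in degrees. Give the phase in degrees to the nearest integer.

-50°

∠[(j256)² + 295(j256) + 129600] = ∠[64064 + j75520] = 49.69°
∠L(j256) = −49.69° = -49.69°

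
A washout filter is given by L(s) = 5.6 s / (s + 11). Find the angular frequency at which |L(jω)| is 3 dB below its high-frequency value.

11 rad/s

For a single-pole high-pass, the −3 dB point is at the pole: ω = 11 rad/s.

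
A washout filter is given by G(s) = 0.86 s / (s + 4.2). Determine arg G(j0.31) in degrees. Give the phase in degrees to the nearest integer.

86°

∠(j0.31) = 90.00°
∠(j0.31 + 4.2) = arctan(0.31/4.2) = 4.22°
∠G(j0.31) = 90.00° − 4.22° = 85.78°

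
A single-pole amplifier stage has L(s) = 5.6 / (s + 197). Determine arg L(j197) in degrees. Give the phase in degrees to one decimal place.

-45.0 deg

∠(j197 + 197) = arctan(197/197) = 45.00°
∠L(j197) = −45.00° = -45.00°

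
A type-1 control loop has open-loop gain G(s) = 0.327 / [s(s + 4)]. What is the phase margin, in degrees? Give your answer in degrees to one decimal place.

88.8°

Gain crossover: |G(jω)| = 1 at ω ≈ 0.0817 rad s⁻¹.
∠G(j0.0817) = −90° − arctan(0.0817/4) ≈ -91.17°
PM = 180° + (-91.17°) = 88.83°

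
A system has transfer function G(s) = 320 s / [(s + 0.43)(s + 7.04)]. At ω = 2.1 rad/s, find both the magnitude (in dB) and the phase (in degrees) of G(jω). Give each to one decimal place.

|j2.1| = 2.1
|j2.1 + 0.43| = √(2.1² + 0.43²) = 2.144
|j2.1 + 7.04| = √(2.1² + 7.04²) = 7.347
|G(j2.1)| = 320 × 2.1 / (2.144 × 7.347) = 42.673
20 log₁₀(42.673) = 32.60 dB
∠(j2.1) = 90.00°
∠(j2.1 + 0.43) = arctan(2.1/0.43) = 78.43°
∠(j2.1 + 7.04) = arctan(2.1/7.04) = 16.61°
∠G(j2.1) = 90.00° − (78.43° + 16.61°) = -5.04°

|G| = 32.6 dB, ∠G = -5.0°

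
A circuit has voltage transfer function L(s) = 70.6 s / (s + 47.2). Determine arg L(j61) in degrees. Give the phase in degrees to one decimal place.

37.7°

∠(j61) = 90.00°
∠(j61 + 47.2) = arctan(61/47.2) = 52.27°
∠L(j61) = 90.00° − 52.27° = 37.73°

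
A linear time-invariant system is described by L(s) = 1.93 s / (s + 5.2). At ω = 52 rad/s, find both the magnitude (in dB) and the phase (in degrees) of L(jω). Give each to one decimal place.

|j52| = 52
|j52 + 5.2| = √(52² + 5.2²) = 52.26
|L(j52)| = 1.93 × 52 / 52.26 = 1.9204
20 log₁₀(1.9204) = 5.67 dB
∠(j52) = 90.00°
∠(j52 + 5.2) = arctan(52/5.2) = 84.29°
∠L(j52) = 90.00° − 84.29° = 5.71°

|L| = 5.7 dB, ∠L = 5.7°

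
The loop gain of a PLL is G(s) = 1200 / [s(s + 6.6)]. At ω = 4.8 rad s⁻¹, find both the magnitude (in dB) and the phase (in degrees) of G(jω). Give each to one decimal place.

|j4.8 + 6.6| = √(4.8² + 6.6²) = 8.161
|j4.8| = 4.8
|G(j4.8)| = 1200 / (8.161 × 4.8) = 30.634
20 log₁₀(30.634) = 29.72 dB
∠(j4.8 + 6.6) = arctan(4.8/6.6) = 36.03°
∠(j4.8) = 90.00°
∠G(j4.8) = − (36.03° + 90.00°) = -126.03°

|G| = 29.7 dB, ∠G = -126.0 deg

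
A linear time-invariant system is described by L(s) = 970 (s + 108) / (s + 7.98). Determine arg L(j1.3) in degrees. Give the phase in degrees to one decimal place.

-8.6°

∠(j1.3 + 108) = arctan(1.3/108) = 0.69°
∠(j1.3 + 7.98) = arctan(1.3/7.98) = 9.25°
∠L(j1.3) = 0.69° − 9.25° = -8.56°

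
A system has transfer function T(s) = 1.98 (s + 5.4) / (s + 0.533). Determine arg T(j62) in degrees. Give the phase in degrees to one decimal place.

∠(j62 + 5.4) = arctan(62/5.4) = 85.02°
∠(j62 + 0.533) = arctan(62/0.533) = 89.51°
∠T(j62) = 85.02° − 89.51° = -4.49°

-4.5°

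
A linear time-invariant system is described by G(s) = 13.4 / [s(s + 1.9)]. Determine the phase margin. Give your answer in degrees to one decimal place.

Gain crossover: |G(jω)| = 1 at ω ≈ 3.42 rad s⁻¹.
∠G(j3.42) = −90° − arctan(3.42/1.9) ≈ -150.97°
PM = 180° + (-150.97°) = 29.03°

29.0 deg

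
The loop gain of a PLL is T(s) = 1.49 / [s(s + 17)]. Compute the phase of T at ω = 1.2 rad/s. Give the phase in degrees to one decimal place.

-94.0°

∠(j1.2 + 17) = arctan(1.2/17) = 4.04°
∠(j1.2) = 90.00°
∠T(j1.2) = − (4.04° + 90.00°) = -94.04°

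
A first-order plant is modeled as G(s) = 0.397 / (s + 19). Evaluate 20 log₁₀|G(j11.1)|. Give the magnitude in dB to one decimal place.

-34.9 dB

|j11.1 + 19| = √(11.1² + 19²) = 22
|G(j11.1)| = 0.397 / 22 = 0.018042
20 log₁₀(0.018042) = -34.87 dB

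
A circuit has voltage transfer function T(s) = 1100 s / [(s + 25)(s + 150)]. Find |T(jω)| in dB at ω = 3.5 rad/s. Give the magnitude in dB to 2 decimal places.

|j3.5| = 3.5
|j3.5 + 25| = √(3.5² + 25²) = 25.24
|j3.5 + 150| = √(3.5² + 150²) = 150
|T(j3.5)| = 1100 × 3.5 / (25.24 × 150) = 1.0165
20 log₁₀(1.0165) = 0.142 dB

0.14 dB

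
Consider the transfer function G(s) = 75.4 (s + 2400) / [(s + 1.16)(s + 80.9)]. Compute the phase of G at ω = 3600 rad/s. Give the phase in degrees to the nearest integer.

∠(j3600 + 2400) = arctan(3600/2400) = 56.31°
∠(j3600 + 1.16) = arctan(3600/1.16) = 89.98°
∠(j3600 + 80.9) = arctan(3600/80.9) = 88.71°
∠G(j3600) = 56.31° − (89.98° + 88.71°) = -122.38°

-122°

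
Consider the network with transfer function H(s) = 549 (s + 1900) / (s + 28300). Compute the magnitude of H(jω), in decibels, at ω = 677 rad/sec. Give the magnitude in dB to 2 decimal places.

31.85 dB

|j677 + 1900| = √(677² + 1900²) = 2017
|j677 + 28300| = √(677² + 28300²) = 2.831e+04
|H(j677)| = 549 × 2017 / 2.831e+04 = 39.117
20 log₁₀(39.117) = 31.847 dB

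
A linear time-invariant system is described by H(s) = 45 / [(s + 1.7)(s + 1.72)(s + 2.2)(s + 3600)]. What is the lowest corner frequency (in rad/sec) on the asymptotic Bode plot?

1.7 rad/sec

Break frequencies occur at each pole and zero magnitude: 1.7 rad/sec, 1.72 rad/sec, 2.2 rad/sec, 3600 rad/sec.
The lowest is 1.7 rad/sec.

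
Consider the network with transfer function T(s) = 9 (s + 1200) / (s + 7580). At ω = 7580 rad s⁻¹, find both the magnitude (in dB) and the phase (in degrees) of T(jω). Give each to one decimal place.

|T| = 16.2 dB, ∠T = 36.0°

|j7580 + 1200| = √(7580² + 1200²) = 7674
|j7580 + 7580| = √(7580² + 7580²) = 1.072e+04
|T(j7580)| = 9 × 7674 / 1.072e+04 = 6.4432
20 log₁₀(6.4432) = 16.18 dB
∠(j7580 + 1200) = arctan(7580/1200) = 81.00°
∠(j7580 + 7580) = arctan(7580/7580) = 45.00°
∠T(j7580) = 81.00° − 45.00° = 36.00°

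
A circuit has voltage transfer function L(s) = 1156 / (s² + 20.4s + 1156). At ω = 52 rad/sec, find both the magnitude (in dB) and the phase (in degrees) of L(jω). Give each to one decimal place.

|L| = -4.2 dB, ∠L = -145.6 deg

|(j52)² + 20.4(j52) + 1156| = |-1548 + j1060.8| = 1877
|L(j52)| = 1156 / 1877 = 0.61601
20 log₁₀(0.61601) = -4.21 dB
∠[(j52)² + 20.4(j52) + 1156] = ∠[-1548 + j1060.8] = 145.58°
∠L(j52) = −145.58° = -145.58°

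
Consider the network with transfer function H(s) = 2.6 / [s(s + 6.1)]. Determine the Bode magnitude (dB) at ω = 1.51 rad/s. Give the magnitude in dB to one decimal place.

-11.2 dB

|j1.51 + 6.1| = √(1.51² + 6.1²) = 6.284
|j1.51| = 1.51
|H(j1.51)| = 2.6 / (6.284 × 1.51) = 0.274
20 log₁₀(0.274) = -11.24 dB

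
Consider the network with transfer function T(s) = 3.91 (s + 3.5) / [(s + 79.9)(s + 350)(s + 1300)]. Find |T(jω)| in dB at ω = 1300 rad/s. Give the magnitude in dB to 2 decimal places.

-116.04 dB

|j1300 + 3.5| = √(1300² + 3.5²) = 1300
|j1300 + 79.9| = √(1300² + 79.9²) = 1302
|j1300 + 350| = √(1300² + 350²) = 1346
|j1300 + 1300| = √(1300² + 1300²) = 1838
|T(j1300)| = 3.91 × 1300 / (1302 × 1346 × 1838) = 1.5767e-06
20 log₁₀(1.5767e-06) = -116.045 dB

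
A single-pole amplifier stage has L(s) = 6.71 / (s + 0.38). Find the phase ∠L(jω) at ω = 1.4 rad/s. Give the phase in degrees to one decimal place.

∠(j1.4 + 0.38) = arctan(1.4/0.38) = 74.81°
∠L(j1.4) = −74.81° = -74.81°

-74.8°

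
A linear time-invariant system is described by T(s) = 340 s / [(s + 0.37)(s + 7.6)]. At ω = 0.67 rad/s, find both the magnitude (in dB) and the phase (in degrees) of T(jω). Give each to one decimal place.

|T| = 31.8 dB, ∠T = 23.9°

|j0.67| = 0.67
|j0.67 + 0.37| = √(0.67² + 0.37²) = 0.7654
|j0.67 + 7.6| = √(0.67² + 7.6²) = 7.629
|T(j0.67)| = 340 × 0.67 / (0.7654 × 7.629) = 39.011
20 log₁₀(39.011) = 31.82 dB
∠(j0.67) = 90.00°
∠(j0.67 + 0.37) = arctan(0.67/0.37) = 61.09°
∠(j0.67 + 7.6) = arctan(0.67/7.6) = 5.04°
∠T(j0.67) = 90.00° − (61.09° + 5.04°) = 23.87°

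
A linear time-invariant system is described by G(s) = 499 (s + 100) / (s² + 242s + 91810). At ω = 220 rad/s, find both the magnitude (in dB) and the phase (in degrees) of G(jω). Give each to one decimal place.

|j220 + 100| = √(220² + 100²) = 241.7
|(j220)² + 242(j220) + 91810| = |43410 + j53240| = 6.869e+04
|G(j220)| = 499 × 241.7 / 6.869e+04 = 1.7554
20 log₁₀(1.7554) = 4.89 dB
∠(j220 + 100) = arctan(220/100) = 65.56°
∠[(j220)² + 242(j220) + 91810] = ∠[43410 + j53240] = 50.81°
∠G(j220) = 65.56° − 50.81° = 14.75°

|G| = 4.9 dB, ∠G = 14.7°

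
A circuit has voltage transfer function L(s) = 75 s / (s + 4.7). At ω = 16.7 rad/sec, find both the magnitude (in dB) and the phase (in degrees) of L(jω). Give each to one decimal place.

|j16.7| = 16.7
|j16.7 + 4.7| = √(16.7² + 4.7²) = 17.35
|L(j16.7)| = 75 × 16.7 / 17.35 = 72.195
20 log₁₀(72.195) = 37.17 dB
∠(j16.7) = 90.00°
∠(j16.7 + 4.7) = arctan(16.7/4.7) = 74.28°
∠L(j16.7) = 90.00° − 74.28° = 15.72°

|L| = 37.2 dB, ∠L = 15.7 deg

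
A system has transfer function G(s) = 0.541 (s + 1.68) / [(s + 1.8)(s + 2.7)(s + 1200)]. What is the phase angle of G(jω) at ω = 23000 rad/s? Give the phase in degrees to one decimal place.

∠(j23000 + 1.68) = arctan(23000/1.68) = 90.00°
∠(j23000 + 1.8) = arctan(23000/1.8) = 90.00°
∠(j23000 + 2.7) = arctan(23000/2.7) = 89.99°
∠(j23000 + 1200) = arctan(23000/1200) = 87.01°
∠G(j23000) = 90.00° − (90.00° + 89.99° + 87.01°) = -177.01°

-177.0°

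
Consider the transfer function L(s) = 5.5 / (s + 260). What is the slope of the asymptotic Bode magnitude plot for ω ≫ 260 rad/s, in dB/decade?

With 0 zeros and 1 pole, the high-frequency asymptotic slope is 20 × (0 − 1) = -20 dB/decade.

-20 dB/decade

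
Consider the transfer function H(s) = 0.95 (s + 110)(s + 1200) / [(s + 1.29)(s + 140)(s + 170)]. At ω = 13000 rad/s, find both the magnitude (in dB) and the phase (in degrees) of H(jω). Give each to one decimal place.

|j13000 + 110| = √(13000² + 110²) = 1.3e+04
|j13000 + 1200| = √(13000² + 1200²) = 1.306e+04
|j13000 + 1.29| = √(13000² + 1.29²) = 1.3e+04
|j13000 + 140| = √(13000² + 140²) = 1.3e+04
|j13000 + 170| = √(13000² + 170²) = 1.3e+04
|H(j13000)| = 0.95 × 1.3e+04 × 1.306e+04 / (1.3e+04 × 1.3e+04 × 1.3e+04) = 7.338e-05
20 log₁₀(7.338e-05) = -82.69 dB
∠(j13000 + 110) = arctan(13000/110) = 89.52°
∠(j13000 + 1200) = arctan(13000/1200) = 84.73°
∠(j13000 + 1.29) = arctan(13000/1.29) = 89.99°
∠(j13000 + 140) = arctan(13000/140) = 89.38°
∠(j13000 + 170) = arctan(13000/170) = 89.25°
∠H(j13000) = 89.52° + 84.73° − (89.99° + 89.38° + 89.25°) = -94.39°

|H| = -82.7 dB, ∠H = -94.4°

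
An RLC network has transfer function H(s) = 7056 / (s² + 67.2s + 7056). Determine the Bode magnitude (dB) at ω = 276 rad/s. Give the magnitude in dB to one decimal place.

|(j276)² + 67.2(j276) + 7056| = |-69120 + j18547| = 7.157e+04
|H(j276)| = 7056 / 7.157e+04 = 0.098595
20 log₁₀(0.098595) = -20.12 dB

-20.1 dB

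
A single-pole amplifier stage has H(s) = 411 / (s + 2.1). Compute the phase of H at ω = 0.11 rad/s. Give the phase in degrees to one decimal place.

∠(j0.11 + 2.1) = arctan(0.11/2.1) = 3.00°
∠H(j0.11) = −3.00° = -3.00°

-3.0°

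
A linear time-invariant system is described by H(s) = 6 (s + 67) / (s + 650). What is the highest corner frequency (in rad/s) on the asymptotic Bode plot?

Break frequencies occur at each pole and zero magnitude: 67 rad/s, 650 rad/s.
The highest is 650 rad/s.

650 rad/s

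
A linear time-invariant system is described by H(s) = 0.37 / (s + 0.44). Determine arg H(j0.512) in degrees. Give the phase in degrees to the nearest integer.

∠(j0.512 + 0.44) = arctan(0.512/0.44) = 49.33°
∠H(j0.512) = −49.33° = -49.33°

-49°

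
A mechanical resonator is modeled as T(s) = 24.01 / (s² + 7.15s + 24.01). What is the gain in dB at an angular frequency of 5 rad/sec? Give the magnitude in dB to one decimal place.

-3.5 dB

|(j5)² + 7.15(j5) + 24.01| = |-0.99 + j35.75| = 35.76
|T(j5)| = 24.01 / 35.76 = 0.67135
20 log₁₀(0.67135) = -3.46 dB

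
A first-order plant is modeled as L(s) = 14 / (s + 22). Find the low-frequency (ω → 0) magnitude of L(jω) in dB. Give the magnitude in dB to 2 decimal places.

L(0) = 14 / 22 = 0.63636
20 log₁₀(0.63636) = -3.926 dB

-3.93 dB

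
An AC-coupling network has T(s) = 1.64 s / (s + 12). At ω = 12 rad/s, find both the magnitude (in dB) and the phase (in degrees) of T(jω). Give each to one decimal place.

|j12| = 12
|j12 + 12| = √(12² + 12²) = 16.97
|T(j12)| = 1.64 × 12 / 16.97 = 1.1597
20 log₁₀(1.1597) = 1.29 dB
∠(j12) = 90.00°
∠(j12 + 12) = arctan(12/12) = 45.00°
∠T(j12) = 90.00° − 45.00° = 45.00°

|T| = 1.3 dB, ∠T = 45.0°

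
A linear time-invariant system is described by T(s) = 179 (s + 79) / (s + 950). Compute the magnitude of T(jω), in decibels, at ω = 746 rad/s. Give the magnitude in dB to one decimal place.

|j746 + 79| = √(746² + 79²) = 750.2
|j746 + 950| = √(746² + 950²) = 1208
|T(j746)| = 179 × 750.2 / 1208 = 111.17
20 log₁₀(111.17) = 40.92 dB

40.9 dB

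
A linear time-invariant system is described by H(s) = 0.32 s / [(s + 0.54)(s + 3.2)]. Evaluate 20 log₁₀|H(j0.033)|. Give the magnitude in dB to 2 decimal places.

|j0.033| = 0.033
|j0.033 + 0.54| = √(0.033² + 0.54²) = 0.541
|j0.033 + 3.2| = √(0.033² + 3.2²) = 3.2
|H(j0.033)| = 0.32 × 0.033 / (0.541 × 3.2) = 0.0060994
20 log₁₀(0.0060994) = -44.294 dB

-44.29 dB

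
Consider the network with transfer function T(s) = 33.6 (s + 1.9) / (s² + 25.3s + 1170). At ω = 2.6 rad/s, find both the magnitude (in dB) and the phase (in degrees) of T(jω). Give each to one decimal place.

|j2.6 + 1.9| = √(2.6² + 1.9²) = 3.22
|(j2.6)² + 25.3(j2.6) + 1170| = |1163.2 + j65.78| = 1165
|T(j2.6)| = 33.6 × 3.22 / 1165 = 0.092868
20 log₁₀(0.092868) = -20.64 dB
∠(j2.6 + 1.9) = arctan(2.6/1.9) = 53.84°
∠[(j2.6)² + 25.3(j2.6) + 1170] = ∠[1163.2 + j65.78] = 3.24°
∠T(j2.6) = 53.84° − 3.24° = 50.61°

|T| = -20.6 dB, ∠T = 50.6 deg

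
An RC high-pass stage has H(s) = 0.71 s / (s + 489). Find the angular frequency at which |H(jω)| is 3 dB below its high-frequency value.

For a single-pole high-pass, the −3 dB point is at the pole: ω = 489 rad/s.

489 rad/s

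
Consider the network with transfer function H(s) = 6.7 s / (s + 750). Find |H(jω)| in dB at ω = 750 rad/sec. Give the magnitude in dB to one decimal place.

|j750| = 750
|j750 + 750| = √(750² + 750²) = 1061
|H(j750)| = 6.7 × 750 / 1061 = 4.7376
20 log₁₀(4.7376) = 13.51 dB

13.5 dB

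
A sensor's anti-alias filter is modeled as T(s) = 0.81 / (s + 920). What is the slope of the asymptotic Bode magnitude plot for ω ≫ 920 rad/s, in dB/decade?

-20 dB/decade

With 0 zeros and 1 pole, the high-frequency asymptotic slope is 20 × (0 − 1) = -20 dB/decade.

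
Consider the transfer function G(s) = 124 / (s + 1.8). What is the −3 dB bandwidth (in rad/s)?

For a single-pole low-pass, the −3 dB point is at the pole: ω = 1.8 rad/s.

1.8 rad/s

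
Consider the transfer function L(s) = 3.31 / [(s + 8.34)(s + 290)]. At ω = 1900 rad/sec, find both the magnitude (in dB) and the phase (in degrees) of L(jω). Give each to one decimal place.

|j1900 + 8.34| = √(1900² + 8.34²) = 1900
|j1900 + 290| = √(1900² + 290²) = 1922
|L(j1900)| = 3.31 / (1900 × 1922) = 9.0639e-07
20 log₁₀(9.0639e-07) = -120.85 dB
∠(j1900 + 8.34) = arctan(1900/8.34) = 89.75°
∠(j1900 + 290) = arctan(1900/290) = 81.32°
∠L(j1900) = − (89.75° + 81.32°) = -171.07°

|L| = -120.9 dB, ∠L = -171.1°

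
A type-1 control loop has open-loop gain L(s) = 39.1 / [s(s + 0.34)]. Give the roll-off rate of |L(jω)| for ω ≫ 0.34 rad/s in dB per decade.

With 0 zeros and 2 poles, the high-frequency asymptotic slope is 20 × (0 − 2) = -40 dB/decade.

-40 dB/decade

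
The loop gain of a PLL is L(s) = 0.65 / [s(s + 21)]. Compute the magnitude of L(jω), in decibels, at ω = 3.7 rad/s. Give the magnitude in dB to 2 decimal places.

|j3.7 + 21| = √(3.7² + 21²) = 21.32
|j3.7| = 3.7
|L(j3.7)| = 0.65 / (21.32 × 3.7) = 0.0082386
20 log₁₀(0.0082386) = -41.683 dB

-41.68 dB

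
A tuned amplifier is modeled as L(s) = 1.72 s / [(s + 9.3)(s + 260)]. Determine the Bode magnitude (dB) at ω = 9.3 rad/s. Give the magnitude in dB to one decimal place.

-46.6 dB

|j9.3| = 9.3
|j9.3 + 9.3| = √(9.3² + 9.3²) = 13.15
|j9.3 + 260| = √(9.3² + 260²) = 260.2
|L(j9.3)| = 1.72 × 9.3 / (13.15 × 260.2) = 0.0046748
20 log₁₀(0.0046748) = -46.60 dB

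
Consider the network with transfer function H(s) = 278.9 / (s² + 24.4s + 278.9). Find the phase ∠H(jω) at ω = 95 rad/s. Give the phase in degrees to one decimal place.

∠[(j95)² + 24.4(j95) + 278.9] = ∠[-8746.1 + j2318] = 165.16°
∠H(j95) = −165.16° = -165.16°

-165.2°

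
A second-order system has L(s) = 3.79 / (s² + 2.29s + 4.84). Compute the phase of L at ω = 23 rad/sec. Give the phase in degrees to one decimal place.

-174.3°

∠[(j23)² + 2.29(j23) + 4.84] = ∠[-524.16 + j52.67] = 174.26°
∠L(j23) = −174.26° = -174.26°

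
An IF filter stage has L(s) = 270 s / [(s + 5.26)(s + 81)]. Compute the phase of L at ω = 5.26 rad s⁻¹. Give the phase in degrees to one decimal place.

41.3°

∠(j5.26) = 90.00°
∠(j5.26 + 5.26) = arctan(5.26/5.26) = 45.00°
∠(j5.26 + 81) = arctan(5.26/81) = 3.72°
∠L(j5.26) = 90.00° − (45.00° + 3.72°) = 41.28°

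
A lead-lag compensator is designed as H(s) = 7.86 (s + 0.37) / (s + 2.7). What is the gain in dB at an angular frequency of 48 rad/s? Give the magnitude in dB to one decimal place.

|j48 + 0.37| = √(48² + 0.37²) = 48
|j48 + 2.7| = √(48² + 2.7²) = 48.08
|H(j48)| = 7.86 × 48 / 48.08 = 7.8478
20 log₁₀(7.8478) = 17.89 dB

17.9 dB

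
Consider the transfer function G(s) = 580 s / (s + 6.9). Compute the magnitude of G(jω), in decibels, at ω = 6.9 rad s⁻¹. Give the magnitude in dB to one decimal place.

52.3 dB

|j6.9| = 6.9
|j6.9 + 6.9| = √(6.9² + 6.9²) = 9.758
|G(j6.9)| = 580 × 6.9 / 9.758 = 410.12
20 log₁₀(410.12) = 52.26 dB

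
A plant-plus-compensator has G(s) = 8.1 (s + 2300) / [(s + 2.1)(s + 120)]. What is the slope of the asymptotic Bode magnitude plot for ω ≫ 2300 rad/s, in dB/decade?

-20 dB/decade

With 1 zero and 2 poles, the high-frequency asymptotic slope is 20 × (1 − 2) = -20 dB/decade.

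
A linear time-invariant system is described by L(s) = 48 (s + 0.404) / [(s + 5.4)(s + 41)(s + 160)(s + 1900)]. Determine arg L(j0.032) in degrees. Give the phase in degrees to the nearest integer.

4°

∠(j0.032 + 0.404) = arctan(0.032/0.404) = 4.53°
∠(j0.032 + 5.4) = arctan(0.032/5.4) = 0.34°
∠(j0.032 + 41) = arctan(0.032/41) = 0.04°
∠(j0.032 + 160) = arctan(0.032/160) = 0.01°
∠(j0.032 + 1900) = arctan(0.032/1900) = 0.00°
∠L(j0.032) = 4.53° − (0.34° + 0.04° + 0.01° + 0.00°) = 4.13°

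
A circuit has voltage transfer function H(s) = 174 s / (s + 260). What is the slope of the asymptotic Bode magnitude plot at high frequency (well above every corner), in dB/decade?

With 1 zero and 1 pole, the high-frequency asymptotic slope is 20 × (1 − 1) = 0 dB/decade.

0 dB/decade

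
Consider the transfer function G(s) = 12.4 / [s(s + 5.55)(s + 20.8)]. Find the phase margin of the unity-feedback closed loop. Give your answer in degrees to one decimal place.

Gain crossover: |G(jω)| = 1 at ω ≈ 0.107 rad s⁻¹.
∠G(j0.107) = −90° − arctan(0.107/5.55) − arctan(0.107/20.8) ≈ -91.40°
PM = 180° + (-91.40°) = 88.60°

88.6°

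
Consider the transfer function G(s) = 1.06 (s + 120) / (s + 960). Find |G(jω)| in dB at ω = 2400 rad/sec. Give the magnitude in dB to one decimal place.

|j2400 + 120| = √(2400² + 120²) = 2403
|j2400 + 960| = √(2400² + 960²) = 2585
|G(j2400)| = 1.06 × 2403 / 2585 = 0.98541
20 log₁₀(0.98541) = -0.13 dB

-0.1 dB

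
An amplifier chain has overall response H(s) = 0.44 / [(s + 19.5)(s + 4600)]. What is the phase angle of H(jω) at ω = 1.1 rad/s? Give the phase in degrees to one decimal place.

-3.2°

∠(j1.1 + 19.5) = arctan(1.1/19.5) = 3.23°
∠(j1.1 + 4600) = arctan(1.1/4600) = 0.01°
∠H(j1.1) = − (3.23° + 0.01°) = -3.24°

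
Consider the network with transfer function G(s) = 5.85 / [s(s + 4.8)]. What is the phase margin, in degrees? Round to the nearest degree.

76°

Gain crossover: |G(jω)| = 1 at ω ≈ 1.18 rad/s.
∠G(j1.18) = −90° − arctan(1.18/4.8) ≈ -103.85°
PM = 180° + (-103.85°) = 76.15°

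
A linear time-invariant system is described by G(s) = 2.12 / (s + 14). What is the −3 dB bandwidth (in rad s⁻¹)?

For a single-pole low-pass, the −3 dB point is at the pole: ω = 14 rad s⁻¹.

14 rad s⁻¹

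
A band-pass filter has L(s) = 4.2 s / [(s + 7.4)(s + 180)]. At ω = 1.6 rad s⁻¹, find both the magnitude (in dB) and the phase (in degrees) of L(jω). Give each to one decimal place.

|L| = -46.1 dB, ∠L = 77.3°

|j1.6| = 1.6
|j1.6 + 7.4| = √(1.6² + 7.4²) = 7.571
|j1.6 + 180| = √(1.6² + 180²) = 180
|L(j1.6)| = 4.2 × 1.6 / (7.571 × 180) = 0.0049309
20 log₁₀(0.0049309) = -46.14 dB
∠(j1.6) = 90.00°
∠(j1.6 + 7.4) = arctan(1.6/7.4) = 12.20°
∠(j1.6 + 180) = arctan(1.6/180) = 0.51°
∠L(j1.6) = 90.00° − (12.20° + 0.51°) = 77.29°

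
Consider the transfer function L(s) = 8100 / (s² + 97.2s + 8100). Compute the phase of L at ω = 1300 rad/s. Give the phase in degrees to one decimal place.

-175.7°

∠[(j1300)² + 97.2(j1300) + 8100] = ∠[-1.6819e+06 + j1.2636e+05] = 175.70°
∠L(j1300) = −175.70° = -175.70°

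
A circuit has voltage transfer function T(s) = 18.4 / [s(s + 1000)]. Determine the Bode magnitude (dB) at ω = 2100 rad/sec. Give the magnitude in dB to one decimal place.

|j2100 + 1000| = √(2100² + 1000²) = 2326
|j2100| = 2100
|T(j2100)| = 18.4 / (2326 × 2100) = 3.767e-06
20 log₁₀(3.767e-06) = -108.48 dB

-108.5 dB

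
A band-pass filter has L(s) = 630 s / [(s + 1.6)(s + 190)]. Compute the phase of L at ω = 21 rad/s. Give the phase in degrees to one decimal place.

∠(j21) = 90.00°
∠(j21 + 1.6) = arctan(21/1.6) = 85.64°
∠(j21 + 190) = arctan(21/190) = 6.31°
∠L(j21) = 90.00° − (85.64° + 6.31°) = -1.95°

-2.0°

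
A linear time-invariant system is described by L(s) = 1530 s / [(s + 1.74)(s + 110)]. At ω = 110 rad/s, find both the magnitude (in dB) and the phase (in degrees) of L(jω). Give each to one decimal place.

|L| = 19.9 dB, ∠L = -44.1 deg

|j110| = 110
|j110 + 1.74| = √(110² + 1.74²) = 110
|j110 + 110| = √(110² + 110²) = 155.6
|L(j110)| = 1530 × 110 / (110 × 155.6) = 9.834
20 log₁₀(9.834) = 19.85 dB
∠(j110) = 90.00°
∠(j110 + 1.74) = arctan(110/1.74) = 89.09°
∠(j110 + 110) = arctan(110/110) = 45.00°
∠L(j110) = 90.00° − (89.09° + 45.00°) = -44.09°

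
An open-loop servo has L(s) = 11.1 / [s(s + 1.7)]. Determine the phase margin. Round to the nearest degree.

29°

Gain crossover: |L(jω)| = 1 at ω ≈ 3.12 rad/s.
∠L(j3.12) = −90° − arctan(3.12/1.7) ≈ -151.43°
PM = 180° + (-151.43°) = 28.57°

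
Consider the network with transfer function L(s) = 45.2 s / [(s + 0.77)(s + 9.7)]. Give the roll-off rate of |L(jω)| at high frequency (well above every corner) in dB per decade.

With 1 zero and 2 poles, the high-frequency asymptotic slope is 20 × (1 − 2) = -20 dB/decade.

-20 dB/decade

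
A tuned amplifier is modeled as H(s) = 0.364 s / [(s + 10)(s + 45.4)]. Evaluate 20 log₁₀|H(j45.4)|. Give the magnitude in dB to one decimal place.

|j45.4| = 45.4
|j45.4 + 10| = √(45.4² + 10²) = 46.49
|j45.4 + 45.4| = √(45.4² + 45.4²) = 64.21
|H(j45.4)| = 0.364 × 45.4 / (46.49 × 64.21) = 0.0055366
20 log₁₀(0.0055366) = -45.14 dB

-45.1 dB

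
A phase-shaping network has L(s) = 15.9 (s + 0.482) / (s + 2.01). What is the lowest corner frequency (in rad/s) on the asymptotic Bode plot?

Break frequencies occur at each pole and zero magnitude: 0.482 rad/s, 2.01 rad/s.
The lowest is 0.482 rad/s.

0.482 rad/s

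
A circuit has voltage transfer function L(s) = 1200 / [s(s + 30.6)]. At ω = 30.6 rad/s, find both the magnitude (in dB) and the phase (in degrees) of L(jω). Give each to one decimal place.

|L| = -0.9 dB, ∠L = -135.0°

|j30.6 + 30.6| = √(30.6² + 30.6²) = 43.27
|j30.6| = 30.6
|L(j30.6)| = 1200 / (43.27 × 30.6) = 0.9062
20 log₁₀(0.9062) = -0.86 dB
∠(j30.6 + 30.6) = arctan(30.6/30.6) = 45.00°
∠(j30.6) = 90.00°
∠L(j30.6) = − (45.00° + 90.00°) = -135.00°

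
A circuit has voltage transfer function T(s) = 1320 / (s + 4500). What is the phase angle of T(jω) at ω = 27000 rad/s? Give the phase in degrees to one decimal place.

∠(j27000 + 4500) = arctan(27000/4500) = 80.54°
∠T(j27000) = −80.54° = -80.54°

-80.5°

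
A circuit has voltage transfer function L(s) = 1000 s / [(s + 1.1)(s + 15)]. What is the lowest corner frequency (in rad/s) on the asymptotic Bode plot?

Break frequencies occur at each pole and zero magnitude: 1.1 rad/s, 15 rad/s.
The lowest is 1.1 rad/s.

1.1 rad/s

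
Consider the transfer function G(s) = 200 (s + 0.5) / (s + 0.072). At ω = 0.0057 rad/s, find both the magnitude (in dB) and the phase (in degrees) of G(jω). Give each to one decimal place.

|j0.0057 + 0.5| = √(0.0057² + 0.5²) = 0.5
|j0.0057 + 0.072| = √(0.0057² + 0.072²) = 0.07223
|G(j0.0057)| = 200 × 0.5 / 0.07223 = 1384.6
20 log₁₀(1384.6) = 62.83 dB
∠(j0.0057 + 0.5) = arctan(0.0057/0.5) = 0.65°
∠(j0.0057 + 0.072) = arctan(0.0057/0.072) = 4.53°
∠G(j0.0057) = 0.65° − 4.53° = -3.87°

|G| = 62.8 dB, ∠G = -3.9°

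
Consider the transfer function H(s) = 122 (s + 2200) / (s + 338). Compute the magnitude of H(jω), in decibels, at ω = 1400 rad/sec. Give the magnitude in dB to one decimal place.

|j1400 + 2200| = √(1400² + 2200²) = 2608
|j1400 + 338| = √(1400² + 338²) = 1440
|H(j1400)| = 122 × 2608 / 1440 = 220.89
20 log₁₀(220.89) = 46.88 dB

46.9 dB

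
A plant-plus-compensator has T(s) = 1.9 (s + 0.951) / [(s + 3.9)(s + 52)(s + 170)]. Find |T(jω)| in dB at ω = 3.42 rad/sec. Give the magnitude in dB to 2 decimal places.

-76.67 dB

|j3.42 + 0.951| = √(3.42² + 0.951²) = 3.55
|j3.42 + 3.9| = √(3.42² + 3.9²) = 5.187
|j3.42 + 52| = √(3.42² + 52²) = 52.11
|j3.42 + 170| = √(3.42² + 170²) = 170
|T(j3.42)| = 1.9 × 3.55 / (5.187 × 52.11 × 170) = 0.00014674
20 log₁₀(0.00014674) = -76.669 dB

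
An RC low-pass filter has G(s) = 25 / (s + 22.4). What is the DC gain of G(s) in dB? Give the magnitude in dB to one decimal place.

G(0) = 25 / 22.4 = 1.1161
20 log₁₀(1.1161) = 0.95 dB

1.0 dB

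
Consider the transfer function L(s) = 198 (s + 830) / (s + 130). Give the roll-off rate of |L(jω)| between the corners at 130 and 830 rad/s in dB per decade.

In this band the factors already past their corner are: pole at 130; net slope = -20 dB/decade.

-20 dB/decade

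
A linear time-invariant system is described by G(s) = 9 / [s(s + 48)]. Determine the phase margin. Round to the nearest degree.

Gain crossover: |G(jω)| = 1 at ω ≈ 0.187 rad s⁻¹.
∠G(j0.187) = −90° − arctan(0.187/48) ≈ -90.22°
PM = 180° + (-90.22°) = 89.78°

90 deg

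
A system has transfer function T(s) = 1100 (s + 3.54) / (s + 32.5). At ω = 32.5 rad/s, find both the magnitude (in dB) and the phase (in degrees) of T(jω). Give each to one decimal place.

|j32.5 + 3.54| = √(32.5² + 3.54²) = 32.69
|j32.5 + 32.5| = √(32.5² + 32.5²) = 45.96
|T(j32.5)| = 1100 × 32.69 / 45.96 = 782.42
20 log₁₀(782.42) = 57.87 dB
∠(j32.5 + 3.54) = arctan(32.5/3.54) = 83.78°
∠(j32.5 + 32.5) = arctan(32.5/32.5) = 45.00°
∠T(j32.5) = 83.78° − 45.00° = 38.78°

|T| = 57.9 dB, ∠T = 38.8°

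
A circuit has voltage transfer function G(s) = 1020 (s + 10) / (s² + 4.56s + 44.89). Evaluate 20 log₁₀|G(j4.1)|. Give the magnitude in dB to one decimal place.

|j4.1 + 10| = √(4.1² + 10²) = 10.81
|(j4.1)² + 4.56(j4.1) + 44.89| = |28.08 + j18.696| = 33.73
|G(j4.1)| = 1020 × 10.81 / 33.73 = 326.79
20 log₁₀(326.79) = 50.29 dB

50.3 dB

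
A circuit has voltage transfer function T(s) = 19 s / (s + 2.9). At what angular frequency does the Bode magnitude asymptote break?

2.9 rad s⁻¹

The single real pole at s = −2.9 gives a corner at ω = 2.9 rad s⁻¹.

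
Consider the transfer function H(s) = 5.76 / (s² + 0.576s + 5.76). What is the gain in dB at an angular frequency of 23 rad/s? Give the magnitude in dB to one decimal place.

|(j23)² + 0.576(j23) + 5.76| = |-523.24 + j13.248| = 523.4
|H(j23)| = 5.76 / 523.4 = 0.011005
20 log₁₀(0.011005) = -39.17 dB

-39.2 dB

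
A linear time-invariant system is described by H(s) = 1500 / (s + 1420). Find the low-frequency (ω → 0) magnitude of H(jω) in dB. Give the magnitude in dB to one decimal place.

0.5 dB

H(0) = 1500 / 1420 = 1.0563
20 log₁₀(1.0563) = 0.48 dB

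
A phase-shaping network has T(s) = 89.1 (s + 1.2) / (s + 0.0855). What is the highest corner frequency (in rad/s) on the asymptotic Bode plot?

Break frequencies occur at each pole and zero magnitude: 0.0855 rad/s, 1.2 rad/s.
The highest is 1.2 rad/s.

1.2 rad/s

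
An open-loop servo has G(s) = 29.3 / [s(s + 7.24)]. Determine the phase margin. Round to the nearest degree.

Gain crossover: |G(jω)| = 1 at ω ≈ 3.62 rad/s.
∠G(j3.62) = −90° − arctan(3.62/7.24) ≈ -116.56°
PM = 180° + (-116.56°) = 63.44°

63 deg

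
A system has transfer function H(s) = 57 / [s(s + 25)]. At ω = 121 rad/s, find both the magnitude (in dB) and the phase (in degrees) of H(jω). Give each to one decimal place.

|H| = -48.4 dB, ∠H = -168.3°

|j121 + 25| = √(121² + 25²) = 123.6
|j121| = 121
|H(j121)| = 57 / (123.6 × 121) = 0.0038126
20 log₁₀(0.0038126) = -48.38 dB
∠(j121 + 25) = arctan(121/25) = 78.33°
∠(j121) = 90.00°
∠H(j121) = − (78.33° + 90.00°) = -168.33°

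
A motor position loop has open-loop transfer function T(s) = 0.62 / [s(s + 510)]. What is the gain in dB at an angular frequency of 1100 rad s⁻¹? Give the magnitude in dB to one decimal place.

-126.7 dB

|j1100 + 510| = √(1100² + 510²) = 1212
|j1100| = 1100
|T(j1100)| = 0.62 / (1212 × 1100) = 4.6486e-07
20 log₁₀(4.6486e-07) = -126.65 dB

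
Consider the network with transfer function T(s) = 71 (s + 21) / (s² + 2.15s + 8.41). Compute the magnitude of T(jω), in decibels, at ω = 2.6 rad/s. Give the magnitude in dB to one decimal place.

|j2.6 + 21| = √(2.6² + 21²) = 21.16
|(j2.6)² + 2.15(j2.6) + 8.41| = |1.65 + j5.59| = 5.828
|T(j2.6)| = 71 × 21.16 / 5.828 = 257.77
20 log₁₀(257.77) = 48.22 dB

48.2 dB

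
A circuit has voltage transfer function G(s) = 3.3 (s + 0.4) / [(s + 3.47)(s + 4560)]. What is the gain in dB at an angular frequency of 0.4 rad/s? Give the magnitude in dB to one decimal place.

|j0.4 + 0.4| = √(0.4² + 0.4²) = 0.5657
|j0.4 + 3.47| = √(0.4² + 3.47²) = 3.493
|j0.4 + 4560| = √(0.4² + 4560²) = 4560
|G(j0.4)| = 3.3 × 0.5657 / (3.493 × 4560) = 0.0001172
20 log₁₀(0.0001172) = -78.62 dB

-78.6 dB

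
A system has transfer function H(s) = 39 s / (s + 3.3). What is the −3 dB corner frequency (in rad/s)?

For a single-pole high-pass, the −3 dB point is at the pole: ω = 3.3 rad/s.

3.3 rad/s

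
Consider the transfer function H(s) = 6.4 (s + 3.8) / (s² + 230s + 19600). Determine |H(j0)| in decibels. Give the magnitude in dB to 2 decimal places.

-58.13 dB

H(0) = 6.4 × 3.8 / 19600 = 0.0012408
20 log₁₀(0.0012408) = -58.126 dB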